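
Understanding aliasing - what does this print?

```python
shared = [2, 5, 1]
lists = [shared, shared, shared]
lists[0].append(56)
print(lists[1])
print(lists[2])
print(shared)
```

Key concept: list of same reference.
Step by step:
`shared = [2, 5, 1]` → shared = [2, 5, 1]
`lists = [shared, shared, shared]` → lists = [[2, 5, 1], [2, 5, 1], [2, 5, 1]]
`lists[0].append(56)` → shared = [2, 5, 1, 56]; lists = [[2, 5, 1, 56], [2, 5, 1, 56], [2, 5, 1, 56]]
`print(lists[1])` → prints [2, 5, 1, 56]
`print(lists[2])` → prints [2, 5, 1, 56]
`print(shared)` → prints [2, 5, 1, 56]

Answer:
[2, 5, 1, 56]
[2, 5, 1, 56]
[2, 5, 1, 56]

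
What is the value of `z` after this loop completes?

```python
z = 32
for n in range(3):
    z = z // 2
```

Halve 3 times: 32 // 2^3 = 4
`z` takes the values: 32 → 16 → 8 → 4

Answer: 4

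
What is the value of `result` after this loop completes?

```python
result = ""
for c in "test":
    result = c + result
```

Reverse 'test'
`result` takes the values: "" → "t" → "et" → "set" → "tset"

Answer: "tset"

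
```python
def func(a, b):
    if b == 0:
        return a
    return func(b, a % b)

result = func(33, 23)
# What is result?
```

func(33, 23) -> func(23, 10) -> func(10, 3) -> func(3, 1) -> func(1, 0) -> 1

Answer: 1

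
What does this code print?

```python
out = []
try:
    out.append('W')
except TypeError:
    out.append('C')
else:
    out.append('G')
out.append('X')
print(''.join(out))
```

Execution trace: 'W' (try body, no exception) → 'G' (else) → 'X' (after the try/except). Output: WGX

Answer: WGX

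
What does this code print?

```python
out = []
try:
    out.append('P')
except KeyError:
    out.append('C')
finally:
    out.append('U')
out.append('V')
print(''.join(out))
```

Execution trace: 'P' (try body, no exception) → 'U' (finally) → 'V' (after the try/except). Output: PUV

Answer: PUV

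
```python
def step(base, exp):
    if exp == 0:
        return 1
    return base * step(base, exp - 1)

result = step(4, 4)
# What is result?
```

step(4, 4) = 4 * 4 * 4 * 4 = 256

Answer: 256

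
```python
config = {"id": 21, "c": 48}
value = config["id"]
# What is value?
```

Trace:
`config = {"id": 21, "c": 48}` → config = {'id': 21, 'c': 48}
`value = config["id"]` → value = 21
So value = 21

Answer: 21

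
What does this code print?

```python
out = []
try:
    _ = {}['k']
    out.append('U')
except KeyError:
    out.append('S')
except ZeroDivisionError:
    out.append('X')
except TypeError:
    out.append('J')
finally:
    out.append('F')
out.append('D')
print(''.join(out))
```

Execution trace: 'S' (except KeyError) → 'F' (finally) → 'D' (after the try/except). Output: SFD

Answer: SFD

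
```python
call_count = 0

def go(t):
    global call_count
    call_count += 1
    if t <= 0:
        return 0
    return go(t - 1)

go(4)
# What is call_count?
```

Linear recursion stepping by 1: 5 calls from t=4 down to ≤0.

Answer: 5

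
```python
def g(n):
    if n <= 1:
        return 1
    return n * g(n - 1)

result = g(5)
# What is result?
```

g(5) = 5 * 4 * 3 * 2 * 1 = 120

Answer: 120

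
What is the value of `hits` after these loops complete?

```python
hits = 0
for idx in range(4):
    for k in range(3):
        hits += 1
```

4 * 3 = 12
`hits` takes the values: 0 → 1 → 2 → 3 → 4 → 5 → 6 → 7 → 8 → 9 → 10 → 11 → 12

Answer: 12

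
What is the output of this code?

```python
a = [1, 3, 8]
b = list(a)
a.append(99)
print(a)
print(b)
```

Key concept: list() constructor creates copy.
Step by step:
`a = [1, 3, 8]` → a = [1, 3, 8]
`b = list(a)` → b = [1, 3, 8]
`a.append(99)` → a = [1, 3, 8, 99]
`print(a)` → prints [1, 3, 8, 99]
`print(b)` → prints [1, 3, 8]

Answer:
[1, 3, 8, 99]
[1, 3, 8]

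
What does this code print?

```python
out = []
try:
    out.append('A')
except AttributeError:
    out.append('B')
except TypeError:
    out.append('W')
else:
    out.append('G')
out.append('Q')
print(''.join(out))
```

Execution trace: 'A' (try body, no exception) → 'G' (else) → 'Q' (after the try/except). Output: AGQ

Answer: AGQ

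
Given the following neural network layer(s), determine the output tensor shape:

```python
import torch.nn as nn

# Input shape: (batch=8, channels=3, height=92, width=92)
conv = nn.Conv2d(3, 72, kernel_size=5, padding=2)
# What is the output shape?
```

Input: (8, 3, 92, 92) -> Output: (8, 72, 92, 92)

Answer: (8, 72, 92, 92)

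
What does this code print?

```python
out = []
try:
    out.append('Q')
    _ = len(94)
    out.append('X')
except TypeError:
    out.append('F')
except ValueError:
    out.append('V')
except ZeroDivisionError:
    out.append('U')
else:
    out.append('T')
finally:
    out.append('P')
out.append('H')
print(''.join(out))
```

Execution trace: 'Q' (try body) → 'F' (except TypeError) → 'P' (finally) → 'H' (after the try/except). Output: QFPH

Answer: QFPH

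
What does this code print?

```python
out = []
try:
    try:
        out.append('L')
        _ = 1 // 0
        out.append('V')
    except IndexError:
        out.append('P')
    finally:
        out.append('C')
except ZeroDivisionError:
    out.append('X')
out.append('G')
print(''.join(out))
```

Execution trace: 'L' (try body) → 'C' (finally) → 'X' (outer except ZeroDivisionError) → 'G' (after the try/except). Output: LCXG

Answer: LCXG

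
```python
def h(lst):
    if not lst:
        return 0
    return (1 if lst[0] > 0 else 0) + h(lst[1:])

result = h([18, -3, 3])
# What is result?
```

Count of positive elements in [18, -3, 3] = 2

Answer: 2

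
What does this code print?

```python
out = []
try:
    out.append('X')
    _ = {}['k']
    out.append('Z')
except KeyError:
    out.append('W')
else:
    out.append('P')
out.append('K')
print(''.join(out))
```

Execution trace: 'X' (try body) → 'W' (except KeyError) → 'K' (after the try/except). Output: XWK

Answer: XWK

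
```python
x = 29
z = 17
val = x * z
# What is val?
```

Trace:
`x = 29` → x = 29
`z = 17` → z = 17
`val = x * z` → val = 493
So val = 493

Answer: 493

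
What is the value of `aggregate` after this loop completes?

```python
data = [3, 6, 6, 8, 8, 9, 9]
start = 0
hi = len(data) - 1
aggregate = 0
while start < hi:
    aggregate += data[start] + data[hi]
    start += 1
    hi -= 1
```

Sum of pairs from ends
`aggregate` takes the values: 0 → 12 → 27 → 41

Answer: 41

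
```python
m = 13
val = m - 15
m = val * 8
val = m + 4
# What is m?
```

Trace:
`m = 13` → m = 13
`val = m - 15` → val = -2
`m = val * 8` → m = -16
`val = m + 4` → val = -12
So m = -16

Answer: -16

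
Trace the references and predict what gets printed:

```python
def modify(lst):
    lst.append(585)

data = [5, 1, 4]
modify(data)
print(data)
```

Key concept: function modifies passed list.
Step by step:
`data = [5, 1, 4]` → data = [5, 1, 4]
`modify(data)` → data = [5, 1, 4, 585]
`print(data)` → prints [5, 1, 4, 585]

Answer: [5, 1, 4, 585]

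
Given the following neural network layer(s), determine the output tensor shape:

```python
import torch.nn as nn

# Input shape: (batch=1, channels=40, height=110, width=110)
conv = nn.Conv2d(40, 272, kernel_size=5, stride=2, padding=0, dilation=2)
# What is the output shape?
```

Input: (1, 40, 110, 110) -> Output: (1, 272, 51, 51)

Answer: (1, 272, 51, 51)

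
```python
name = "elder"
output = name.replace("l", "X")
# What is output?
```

Trace:
`name = "elder"` → name = 'elder'
`output = name.replace("l", "X")` → output = 'eXder'
So output = 'eXder'

Answer: 'eXder'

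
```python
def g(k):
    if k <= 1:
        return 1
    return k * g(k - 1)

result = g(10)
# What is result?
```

g(10) = 10 * 9 * 8 * 7 * 6 * 5 * 4 * 3 * 2 * 1 = 3628800

Answer: 3628800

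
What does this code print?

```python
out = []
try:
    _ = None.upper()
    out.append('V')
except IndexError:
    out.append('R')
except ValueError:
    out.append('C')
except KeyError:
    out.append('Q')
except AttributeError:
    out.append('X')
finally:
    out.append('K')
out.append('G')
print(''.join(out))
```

Execution trace: 'X' (except AttributeError) → 'K' (finally) → 'G' (after the try/except). Output: XKG

Answer: XKG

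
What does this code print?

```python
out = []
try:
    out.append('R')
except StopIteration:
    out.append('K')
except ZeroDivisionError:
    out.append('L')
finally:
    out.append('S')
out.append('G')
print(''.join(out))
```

Execution trace: 'R' (try body, no exception) → 'S' (finally) → 'G' (after the try/except). Output: RSG

Answer: RSG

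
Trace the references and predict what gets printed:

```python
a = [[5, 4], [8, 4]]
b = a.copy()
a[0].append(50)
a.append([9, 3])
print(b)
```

Key concept: shallow copy with nested lists.
Step by step:
`a = [[5, 4], [8, 4]]` → a = [[5, 4], [8, 4]]
`b = a.copy()` → b = [[5, 4], [8, 4]]
`a[0].append(50)` → a = [[5, 4, 50], [8, 4]]; b = [[5, 4, 50], [8, 4]]
`a.append([9, 3])` → a = [[5, 4, 50], [8, 4], [9, 3]]
`print(b)` → prints [[5, 4, 50], [8, 4]]

Answer: [[5, 4, 50], [8, 4]]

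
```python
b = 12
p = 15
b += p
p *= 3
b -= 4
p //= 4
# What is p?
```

Trace:
`b = 12` → b = 12
`p = 15` → p = 15
`b += p` → b = 27
`p *= 3` → p = 45
`b -= 4` → b = 23
`p //= 4` → p = 11
So p = 11

Answer: 11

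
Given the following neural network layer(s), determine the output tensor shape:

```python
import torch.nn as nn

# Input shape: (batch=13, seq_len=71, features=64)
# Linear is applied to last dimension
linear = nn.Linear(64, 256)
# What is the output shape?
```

Input: (13, 71, 64) -> Output: (13, 71, 256)

Answer: (13, 71, 256)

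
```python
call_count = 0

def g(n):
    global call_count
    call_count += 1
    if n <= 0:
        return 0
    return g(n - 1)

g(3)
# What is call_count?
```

Linear recursion stepping by 1: 4 calls from n=3 down to ≤0.

Answer: 4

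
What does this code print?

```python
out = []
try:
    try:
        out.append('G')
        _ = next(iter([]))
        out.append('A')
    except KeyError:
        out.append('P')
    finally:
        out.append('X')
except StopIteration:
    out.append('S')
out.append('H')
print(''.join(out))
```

Execution trace: 'G' (try body) → 'X' (finally) → 'S' (outer except StopIteration) → 'H' (after the try/except). Output: GXSH

Answer: GXSH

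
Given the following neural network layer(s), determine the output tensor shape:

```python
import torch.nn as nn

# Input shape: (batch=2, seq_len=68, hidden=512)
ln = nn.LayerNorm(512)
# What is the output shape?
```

Input: (2, 68, 512) -> Output: (2, 68, 512)

Answer: (2, 68, 512)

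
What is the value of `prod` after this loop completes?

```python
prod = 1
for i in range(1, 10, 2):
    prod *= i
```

Product of 1, 3, 5, ... up to 9
`prod` takes the values: 1 → 3 → 15 → 105 → 945

Answer: 945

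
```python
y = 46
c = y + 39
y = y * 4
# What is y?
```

Trace:
`y = 46` → y = 46
`c = y + 39` → c = 85
`y = y * 4` → y = 184
So y = 184

Answer: 184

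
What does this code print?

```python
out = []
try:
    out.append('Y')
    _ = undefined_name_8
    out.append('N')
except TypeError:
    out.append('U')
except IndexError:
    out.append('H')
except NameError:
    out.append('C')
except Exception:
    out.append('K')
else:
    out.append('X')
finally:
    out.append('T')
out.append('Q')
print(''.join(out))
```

Execution trace: 'Y' (try body) → 'C' (except NameError) → 'T' (finally) → 'Q' (after the try/except). Output: YCTQ

Answer: YCTQ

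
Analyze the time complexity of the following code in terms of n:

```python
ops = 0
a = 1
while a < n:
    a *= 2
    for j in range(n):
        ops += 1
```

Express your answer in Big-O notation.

Each loop level contributes: log n × n. Multiplying the contributions gives O(n log n).

Answer: O(n log n)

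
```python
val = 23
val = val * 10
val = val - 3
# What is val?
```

Trace:
`val = 23` → val = 23
`val = val * 10` → val = 230
`val = val - 3` → val = 227
So val = 227

Answer: 227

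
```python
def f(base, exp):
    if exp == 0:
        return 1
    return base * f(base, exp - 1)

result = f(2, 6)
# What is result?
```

f(2, 6) = 2 * 2 * 2 * 2 * 2 * 2 = 64

Answer: 64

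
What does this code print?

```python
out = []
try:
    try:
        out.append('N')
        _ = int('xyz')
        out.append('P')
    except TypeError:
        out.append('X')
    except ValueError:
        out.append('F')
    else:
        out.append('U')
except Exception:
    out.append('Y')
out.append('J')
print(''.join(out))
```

Execution trace: 'N' (inner try body) → 'F' (inner except ValueError) → 'J' (after the try/except). Output: NFJ

Answer: NFJ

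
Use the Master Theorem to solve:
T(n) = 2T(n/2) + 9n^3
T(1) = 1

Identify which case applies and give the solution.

a=2, b=2, f(n)=9n^3. log_2(2) = 1. Since c=3 > 1 and the regularity condition holds (2(n/2)^3 = (2/2^3)n^3 with 2/2^3 < 1), Case 3 applies: T(n) = Θ(f(n)) = O(n^3).

Answer: O(n^3) - Case 3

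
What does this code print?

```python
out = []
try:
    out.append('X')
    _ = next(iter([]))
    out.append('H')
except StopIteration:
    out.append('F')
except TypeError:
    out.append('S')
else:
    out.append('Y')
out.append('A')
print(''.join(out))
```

Execution trace: 'X' (try body) → 'F' (except StopIteration) → 'A' (after the try/except). Output: XFA

Answer: XFA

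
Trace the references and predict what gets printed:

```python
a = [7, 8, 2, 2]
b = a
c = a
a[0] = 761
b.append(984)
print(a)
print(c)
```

Key concept: multiple aliases.
Step by step:
`a = [7, 8, 2, 2]` → a = [7, 8, 2, 2]
`b = a` → b = [7, 8, 2, 2] (same object as a)
`c = a` → c = [7, 8, 2, 2] (same object as a, b)
`a[0] = 761` → a = [761, 8, 2, 2] (same object as b, c); b = [761, 8, 2, 2] (same object as a, c); c = [761, 8, 2, 2] (same object as a, b)
`b.append(984)` → a = [761, 8, 2, 2, 984] (same object as b, c); b = [761, 8, 2, 2, 984] (same object as a, c); c = [761, 8, 2, 2, 984] (same object as a, b)
`print(a)` → prints [761, 8, 2, 2, 984]
`print(c)` → prints [761, 8, 2, 2, 984]

Answer:
[761, 8, 2, 2, 984]
[761, 8, 2, 2, 984]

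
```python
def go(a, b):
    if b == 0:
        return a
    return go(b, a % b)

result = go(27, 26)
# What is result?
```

go(27, 26) -> go(26, 1) -> go(1, 0) -> 1

Answer: 1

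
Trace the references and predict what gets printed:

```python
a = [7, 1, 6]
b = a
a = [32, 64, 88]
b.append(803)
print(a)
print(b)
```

Key concept: rebinding vs mutation: a is rebound to a new list, b still points at the original.
Step by step:
`a = [7, 1, 6]` → a = [7, 1, 6]
`b = a` → b = [7, 1, 6] (same object as a)
`a = [32, 64, 88]` → a = [32, 64, 88]
`b.append(803)` → b = [7, 1, 6, 803]
`print(a)` → prints [32, 64, 88]
`print(b)` → prints [7, 1, 6, 803]

Answer:
[32, 64, 88]
[7, 1, 6, 803]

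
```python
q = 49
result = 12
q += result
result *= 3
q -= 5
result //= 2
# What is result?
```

Trace:
`q = 49` → q = 49
`result = 12` → result = 12
`q += result` → q = 61
`result *= 3` → result = 36
`q -= 5` → q = 56
`result //= 2` → result = 18
So result = 18

Answer: 18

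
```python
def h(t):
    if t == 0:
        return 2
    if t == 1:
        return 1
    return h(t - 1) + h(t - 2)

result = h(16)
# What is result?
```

Build up from base cases: h(0)=2, h(1)=1, h(2)=3, h(3)=4, h(4)=7, h(5)=11, h(6)=18, ..., h(16)=2207

Answer: 2207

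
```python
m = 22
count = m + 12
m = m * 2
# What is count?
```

Trace:
`m = 22` → m = 22
`count = m + 12` → count = 34
`m = m * 2` → m = 44
So count = 34

Answer: 34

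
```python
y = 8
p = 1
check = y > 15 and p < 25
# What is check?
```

Trace:
`y = 8` → y = 8
`p = 1` → p = 1
`check = y > 15 and p < 25` → check = False
So check = False

Answer: False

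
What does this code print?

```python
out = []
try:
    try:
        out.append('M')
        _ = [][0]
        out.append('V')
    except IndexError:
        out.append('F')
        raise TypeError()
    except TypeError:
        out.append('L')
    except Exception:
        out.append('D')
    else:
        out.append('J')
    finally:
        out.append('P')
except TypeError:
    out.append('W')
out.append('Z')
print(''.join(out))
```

Execution trace: 'M' (inner try body) → 'F' (inner except IndexError) → 'P' (inner finally) → 'W' (outer except TypeError) → 'Z' (after the try/except). Output: MFPWZ

Answer: MFPWZ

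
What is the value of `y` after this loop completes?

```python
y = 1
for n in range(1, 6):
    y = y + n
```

Start at 1, add 1 through 5
`y` takes the values: 1 → 2 → 4 → 7 → 11 → 16

Answer: 16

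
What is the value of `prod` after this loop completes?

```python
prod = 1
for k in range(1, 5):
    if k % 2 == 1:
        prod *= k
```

Product of odd numbers 1 to 4
`prod` takes the values: 1 → 3

Answer: 3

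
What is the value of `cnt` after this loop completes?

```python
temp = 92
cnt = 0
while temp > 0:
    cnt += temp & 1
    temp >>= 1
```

Count set bits in 92 (binary: 0b1011100)
`cnt` takes the values: 0 → 1 → 2 → 3 → 4

Answer: 4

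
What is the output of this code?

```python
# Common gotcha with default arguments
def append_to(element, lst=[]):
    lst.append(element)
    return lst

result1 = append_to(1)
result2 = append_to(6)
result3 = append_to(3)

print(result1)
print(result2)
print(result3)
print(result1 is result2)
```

Key concept: mutable default argument gotcha.
Step by step:
`result1 = append_to(1)` → result1 = [1]
`result2 = append_to(6)` → result1 = [1, 6] (same object as result2); result2 = [1, 6] (same object as result1)
`result3 = append_to(3)` → result1 = [1, 6, 3] (same object as result2, result3); result2 = [1, 6, 3] (same object as result1, result3); result3 = [1, 6, 3] (same object as result1, result2)
`print(result1)` → prints [1, 6, 3]
`print(result2)` → prints [1, 6, 3]
`print(result3)` → prints [1, 6, 3]
`print(result1 is result2)` → prints True

Answer:
[1, 6, 3]
[1, 6, 3]
[1, 6, 3]
True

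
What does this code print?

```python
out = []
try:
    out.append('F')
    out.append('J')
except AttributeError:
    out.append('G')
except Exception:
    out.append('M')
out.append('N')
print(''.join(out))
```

Execution trace: 'F' (try body) → 'J' (try body, no exception) → 'N' (after the try/except). Output: FJN

Answer: FJN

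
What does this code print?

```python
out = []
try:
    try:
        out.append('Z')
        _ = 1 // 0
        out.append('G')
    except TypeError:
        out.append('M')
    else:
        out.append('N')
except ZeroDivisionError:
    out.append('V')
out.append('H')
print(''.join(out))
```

Execution trace: 'Z' (inner try body) → 'V' (outer except ZeroDivisionError) → 'H' (after the try/except). Output: ZVH

Answer: ZVH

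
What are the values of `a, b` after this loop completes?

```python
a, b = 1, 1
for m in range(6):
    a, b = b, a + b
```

Fibonacci: after 6 iterations
`a, b` takes the values: (1, 1) → (1, 2) → (2, 3) → (3, 5) → (5, 8) → (8, 13) → (13, 21)

Answer: 13, 21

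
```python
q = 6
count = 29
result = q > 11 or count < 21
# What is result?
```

Trace:
`q = 6` → q = 6
`count = 29` → count = 29
`result = q > 11 or count < 21` → result = False
So result = False

Answer: False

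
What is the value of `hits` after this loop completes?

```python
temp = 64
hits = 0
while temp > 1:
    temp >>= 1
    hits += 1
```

Count right shifts until 1
`hits` takes the values: 0 → 1 → 2 → 3 → 4 → 5 → 6

Answer: 6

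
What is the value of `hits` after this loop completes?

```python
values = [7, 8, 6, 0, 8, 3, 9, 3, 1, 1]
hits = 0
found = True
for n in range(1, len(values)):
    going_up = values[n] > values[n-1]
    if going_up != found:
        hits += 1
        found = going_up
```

Count direction changes in [7, 8, 6, 0, 8, 3, 9, 3, 1, 1]
`hits` takes the values: 0 → 1 → 2 → 3 → 4 → 5

Answer: 5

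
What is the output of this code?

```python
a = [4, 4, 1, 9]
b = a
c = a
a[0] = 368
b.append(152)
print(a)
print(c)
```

Key concept: multiple aliases.
Step by step:
`a = [4, 4, 1, 9]` → a = [4, 4, 1, 9]
`b = a` → b = [4, 4, 1, 9] (same object as a)
`c = a` → c = [4, 4, 1, 9] (same object as a, b)
`a[0] = 368` → a = [368, 4, 1, 9] (same object as b, c); b = [368, 4, 1, 9] (same object as a, c); c = [368, 4, 1, 9] (same object as a, b)
`b.append(152)` → a = [368, 4, 1, 9, 152] (same object as b, c); b = [368, 4, 1, 9, 152] (same object as a, c); c = [368, 4, 1, 9, 152] (same object as a, b)
`print(a)` → prints [368, 4, 1, 9, 152]
`print(c)` → prints [368, 4, 1, 9, 152]

Answer:
[368, 4, 1, 9, 152]
[368, 4, 1, 9, 152]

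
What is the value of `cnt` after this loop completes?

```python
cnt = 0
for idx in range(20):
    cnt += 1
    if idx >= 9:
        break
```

Loop breaks when idx reaches 9, cnt is 10
`cnt` takes the values: 0 → 1 → 2 → 3 → 4 → 5 → 6 → 7 → 8 → 9 → 10

Answer: 10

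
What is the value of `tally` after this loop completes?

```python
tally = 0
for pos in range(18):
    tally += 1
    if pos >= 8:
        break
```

Loop breaks when pos reaches 8, tally is 9
`tally` takes the values: 0 → 1 → 2 → 3 → 4 → 5 → 6 → 7 → 8 → 9

Answer: 9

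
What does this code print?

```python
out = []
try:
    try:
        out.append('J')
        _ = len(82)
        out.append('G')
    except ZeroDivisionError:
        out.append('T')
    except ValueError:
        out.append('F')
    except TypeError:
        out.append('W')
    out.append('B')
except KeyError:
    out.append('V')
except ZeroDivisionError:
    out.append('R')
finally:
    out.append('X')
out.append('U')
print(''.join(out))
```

Execution trace: 'J' (inner try body) → 'W' (inner except TypeError) → 'B' (try body, no exception) → 'X' (finally) → 'U' (after the try/except). Output: JWBXU

Answer: JWBXU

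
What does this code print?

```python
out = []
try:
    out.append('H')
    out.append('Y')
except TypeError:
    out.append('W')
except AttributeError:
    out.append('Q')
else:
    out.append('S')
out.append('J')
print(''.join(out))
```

Execution trace: 'H' (try body) → 'Y' (try body, no exception) → 'S' (else) → 'J' (after the try/except). Output: HYSJ

Answer: HYSJ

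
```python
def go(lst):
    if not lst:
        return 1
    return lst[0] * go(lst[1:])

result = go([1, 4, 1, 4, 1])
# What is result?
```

Product over [1, 4, 1, 4, 1] = 1 * 4 * 1 * 4 * 1 = 16

Answer: 16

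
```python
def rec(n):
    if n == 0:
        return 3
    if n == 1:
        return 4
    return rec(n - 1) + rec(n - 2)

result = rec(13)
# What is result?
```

Build up from base cases: rec(0)=3, rec(1)=4, rec(2)=7, rec(3)=11, rec(4)=18, rec(5)=29, rec(6)=47, ..., rec(13)=1364

Answer: 1364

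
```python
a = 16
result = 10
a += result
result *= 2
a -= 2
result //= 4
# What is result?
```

Trace:
`a = 16` → a = 16
`result = 10` → result = 10
`a += result` → a = 26
`result *= 2` → result = 20
`a -= 2` → a = 24
`result //= 4` → result = 5
So result = 5

Answer: 5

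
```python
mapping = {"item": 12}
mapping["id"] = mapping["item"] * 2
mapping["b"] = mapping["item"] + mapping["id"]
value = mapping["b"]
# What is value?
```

Trace:
`mapping = {"item": 12}` → mapping = {'item': 12}
`mapping["id"] = mapping["item"] * 2` → mapping = {'item': 12, 'id': 24}
`mapping["b"] = mapping["item"] + mapping["id"]` → mapping = {'item': 12, 'id': 24, 'b': 36}
`value = mapping["b"]` → value = 36
So value = 36

Answer: 36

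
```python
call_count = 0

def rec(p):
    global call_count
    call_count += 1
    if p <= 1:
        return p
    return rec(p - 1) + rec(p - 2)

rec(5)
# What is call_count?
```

Calls(p) = 1 + Calls(p-1) + Calls(p-2); Calls(0)=Calls(1)=1. For p=5 this gives 15.

Answer: 15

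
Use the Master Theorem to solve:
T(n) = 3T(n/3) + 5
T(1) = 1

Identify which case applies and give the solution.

a=3, b=3, f(n)=5. log_3(3) = 1. Since c=0 < 1, Case 1 applies: T(n) = Θ(n^log_b(a)) = O(n).

Answer: O(n) - Case 1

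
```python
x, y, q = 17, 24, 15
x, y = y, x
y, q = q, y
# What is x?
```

Trace:
`x, y, q = 17, 24, 15` → x = 17; y = 24; q = 15
`x, y = y, x` → x = 24; y = 17
`y, q = q, y` → y = 15; q = 17
So x = 24

Answer: 24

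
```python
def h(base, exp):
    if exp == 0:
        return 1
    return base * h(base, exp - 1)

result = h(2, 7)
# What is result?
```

h(2, 7) = 2 * 2 * 2 * 2 * 2 * 2 * 2 = 128

Answer: 128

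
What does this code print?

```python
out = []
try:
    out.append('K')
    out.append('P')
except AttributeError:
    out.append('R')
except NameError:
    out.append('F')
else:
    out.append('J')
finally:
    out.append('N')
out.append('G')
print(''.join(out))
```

Execution trace: 'K' (try body) → 'P' (try body, no exception) → 'J' (else) → 'N' (finally) → 'G' (after the try/except). Output: KPJNG

Answer: KPJNG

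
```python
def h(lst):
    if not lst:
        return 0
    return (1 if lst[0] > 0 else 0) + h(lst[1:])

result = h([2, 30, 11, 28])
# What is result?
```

Count of positive elements in [2, 30, 11, 28] = 4

Answer: 4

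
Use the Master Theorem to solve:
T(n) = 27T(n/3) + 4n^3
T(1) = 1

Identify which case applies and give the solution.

a=27, b=3, f(n)=4n^3. log_3(27) = 3. Since c=3 = 3, Case 2 applies: T(n) = Θ(n^log_b(a) · log n) = O(n^3 log n).

Answer: O(n^3 log n) - Case 2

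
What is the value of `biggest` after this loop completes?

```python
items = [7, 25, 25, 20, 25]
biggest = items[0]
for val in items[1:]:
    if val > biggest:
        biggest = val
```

Maximum of [7, 25, 25, 20, 25]
`biggest` takes the values: 7 → 25

Answer: 25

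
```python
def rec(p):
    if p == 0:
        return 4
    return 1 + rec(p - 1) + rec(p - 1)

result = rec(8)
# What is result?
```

rec(p) = 1 + 2·rec(p-1), rec(0)=4. Closed form: (4+1)·2^8 - 1 = 1279.

Answer: 1279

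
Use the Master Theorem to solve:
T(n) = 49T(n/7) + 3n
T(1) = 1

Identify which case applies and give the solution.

a=49, b=7, f(n)=3n. log_7(49) = 2. Since c=1 < 2, Case 1 applies: T(n) = Θ(n^log_b(a)) = O(n^2).

Answer: O(n^2) - Case 1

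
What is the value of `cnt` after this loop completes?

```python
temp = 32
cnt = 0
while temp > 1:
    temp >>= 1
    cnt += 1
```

Count right shifts until 1
`cnt` takes the values: 0 → 1 → 2 → 3 → 4 → 5

Answer: 5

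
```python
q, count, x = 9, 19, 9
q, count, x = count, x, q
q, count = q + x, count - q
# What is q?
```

Trace:
`q, count, x = 9, 19, 9` → q = 9; count = 19; x = 9
`q, count, x = count, x, q` → q = 19; count = 9; x = 9
`q, count = q + x, count - q` → q = 28; count = -10
So q = 28

Answer: 28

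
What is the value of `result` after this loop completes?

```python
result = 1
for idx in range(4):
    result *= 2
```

2^4 = 16
`result` takes the values: 1 → 2 → 4 → 8 → 16

Answer: 16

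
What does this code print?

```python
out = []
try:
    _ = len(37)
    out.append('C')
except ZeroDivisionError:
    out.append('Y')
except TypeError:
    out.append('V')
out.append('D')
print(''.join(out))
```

Execution trace: 'V' (except TypeError) → 'D' (after the try/except). Output: VD

Answer: VD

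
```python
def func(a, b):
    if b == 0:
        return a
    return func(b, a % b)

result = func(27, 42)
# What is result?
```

func(27, 42) -> func(42, 27) -> func(27, 15) -> func(15, 12) -> func(12, 3) -> func(3, 0) -> 3

Answer: 3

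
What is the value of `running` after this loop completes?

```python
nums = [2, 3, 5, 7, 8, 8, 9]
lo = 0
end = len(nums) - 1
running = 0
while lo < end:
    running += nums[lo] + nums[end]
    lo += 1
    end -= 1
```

Sum of pairs from ends
`running` takes the values: 0 → 11 → 22 → 35

Answer: 35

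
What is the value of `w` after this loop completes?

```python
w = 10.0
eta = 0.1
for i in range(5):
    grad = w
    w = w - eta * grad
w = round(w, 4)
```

Gradient descent: w = 10.0 * (1 - 0.1)^5
`w` takes the values: 10.0 → 9.0 → 8.1 → 7.29 → 6.561 → 5.9049

Answer: 5.9049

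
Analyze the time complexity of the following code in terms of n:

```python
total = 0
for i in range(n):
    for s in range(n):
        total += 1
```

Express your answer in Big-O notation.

Each loop level contributes: n × n. Multiplying the contributions gives O(n^2).

Answer: O(n^2)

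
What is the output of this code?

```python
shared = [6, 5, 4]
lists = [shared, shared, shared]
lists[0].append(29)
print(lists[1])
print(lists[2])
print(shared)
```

Key concept: list of same reference.
Step by step:
`shared = [6, 5, 4]` → shared = [6, 5, 4]
`lists = [shared, shared, shared]` → lists = [[6, 5, 4], [6, 5, 4], [6, 5, 4]]
`lists[0].append(29)` → shared = [6, 5, 4, 29]; lists = [[6, 5, 4, 29], [6, 5, 4, 29], [6, 5, 4, 29]]
`print(lists[1])` → prints [6, 5, 4, 29]
`print(lists[2])` → prints [6, 5, 4, 29]
`print(shared)` → prints [6, 5, 4, 29]

Answer:
[6, 5, 4, 29]
[6, 5, 4, 29]
[6, 5, 4, 29]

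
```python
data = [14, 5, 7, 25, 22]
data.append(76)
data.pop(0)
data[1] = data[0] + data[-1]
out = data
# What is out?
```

Trace:
`data = [14, 5, 7, 25, 22]` → data = [14, 5, 7, 25, 22]
`data.append(76)` → data = [14, 5, 7, 25, 22, 76]
`data.pop(0)` → data = [5, 7, 25, 22, 76]
`data[1] = data[0] + data[-1]` → data = [5, 81, 25, 22, 76]
`out = data` → out = [5, 81, 25, 22, 76]
So out = [5, 81, 25, 22, 76]

Answer: [5, 81, 25, 22, 76]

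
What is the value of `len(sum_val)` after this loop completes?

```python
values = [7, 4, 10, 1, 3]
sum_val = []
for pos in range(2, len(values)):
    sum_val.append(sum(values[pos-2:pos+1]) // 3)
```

Number of 3-element averages
`sum_val` takes the values: [] → [7] → [7, 5] → [7, 5, 4]
So `len(sum_val)` = 3

Answer: 3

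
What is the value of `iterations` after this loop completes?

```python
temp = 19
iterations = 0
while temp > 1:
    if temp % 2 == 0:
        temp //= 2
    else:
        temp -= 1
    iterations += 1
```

Steps to reduce 19 to 1
`iterations` takes the values: 0 → 1 → 2 → 3 → 4 → 5 → 6

Answer: 6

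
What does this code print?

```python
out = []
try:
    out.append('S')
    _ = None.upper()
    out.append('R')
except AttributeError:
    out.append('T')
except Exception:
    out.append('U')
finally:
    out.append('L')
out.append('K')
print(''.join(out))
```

Execution trace: 'S' (try body) → 'T' (except AttributeError) → 'L' (finally) → 'K' (after the try/except). Output: STLK

Answer: STLK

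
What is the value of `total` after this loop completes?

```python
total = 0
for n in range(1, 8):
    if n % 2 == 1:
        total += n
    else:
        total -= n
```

Add odd, subtract even
`total` takes the values: 0 → 1 → -1 → 2 → -2 → 3 → -3 → 4

Answer: 4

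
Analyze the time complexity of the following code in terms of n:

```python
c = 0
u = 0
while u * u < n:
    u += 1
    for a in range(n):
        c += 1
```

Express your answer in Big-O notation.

Each loop level contributes: √n × n. Multiplying the contributions gives O(n√n).

Answer: O(n√n)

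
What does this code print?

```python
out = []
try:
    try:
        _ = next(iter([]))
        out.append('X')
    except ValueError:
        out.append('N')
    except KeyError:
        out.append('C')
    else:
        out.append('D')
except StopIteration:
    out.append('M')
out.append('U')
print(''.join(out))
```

Execution trace: 'M' (outer except StopIteration) → 'U' (after the try/except). Output: MU

Answer: MU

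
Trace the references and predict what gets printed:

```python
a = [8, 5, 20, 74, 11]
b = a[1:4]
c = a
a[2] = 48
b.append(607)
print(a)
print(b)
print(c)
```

Key concept: slice vs alias.
Step by step:
`a = [8, 5, 20, 74, 11]` → a = [8, 5, 20, 74, 11]
`b = a[1:4]` → b = [5, 20, 74]
`c = a` → c = [8, 5, 20, 74, 11] (same object as a)
`a[2] = 48` → a = [8, 5, 48, 74, 11] (same object as c); c = [8, 5, 48, 74, 11] (same object as a)
`b.append(607)` → b = [5, 20, 74, 607]
`print(a)` → prints [8, 5, 48, 74, 11]
`print(b)` → prints [5, 20, 74, 607]
`print(c)` → prints [8, 5, 48, 74, 11]

Answer:
[8, 5, 48, 74, 11]
[5, 20, 74, 607]
[8, 5, 48, 74, 11]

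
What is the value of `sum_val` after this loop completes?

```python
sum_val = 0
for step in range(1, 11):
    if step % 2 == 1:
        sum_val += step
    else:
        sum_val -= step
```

Add odd, subtract even
`sum_val` takes the values: 0 → 1 → -1 → 2 → -2 → 3 → -3 → 4 → -4 → 5 → -5

Answer: -5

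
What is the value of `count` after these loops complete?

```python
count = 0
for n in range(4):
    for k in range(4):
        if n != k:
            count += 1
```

4² - 4 (exclude diagonal)
`count` takes the values: 0 → 1 → 2 → 3 → 4 → 5 → 6 → 7 → 8 → 9 → 10 → 11 → 12

Answer: 12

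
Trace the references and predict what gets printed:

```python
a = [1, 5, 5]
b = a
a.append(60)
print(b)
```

Key concept: basic list aliasing.
Step by step:
`a = [1, 5, 5]` → a = [1, 5, 5]
`b = a` → b = [1, 5, 5] (same object as a)
`a.append(60)` → a = [1, 5, 5, 60] (same object as b); b = [1, 5, 5, 60] (same object as a)
`print(b)` → prints [1, 5, 5, 60]

Answer: [1, 5, 5, 60]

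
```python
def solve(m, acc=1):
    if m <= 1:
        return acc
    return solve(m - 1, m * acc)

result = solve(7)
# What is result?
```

Accumulator trace (n, acc): (7, 1) -> (6, 7) -> (5, 42) -> (4, 210) -> (3, 840) -> (2, 2520) -> (1, 5040) -> return 5040

Answer: 5040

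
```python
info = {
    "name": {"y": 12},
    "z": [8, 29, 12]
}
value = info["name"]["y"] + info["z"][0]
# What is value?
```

Trace:
`info = { ...` → info = {'name': {'y': 12}, 'z': [8, 29, 12]}
`value = info["name"]["y"] + info["z"][0]` → value = 20
So value = 20

Answer: 20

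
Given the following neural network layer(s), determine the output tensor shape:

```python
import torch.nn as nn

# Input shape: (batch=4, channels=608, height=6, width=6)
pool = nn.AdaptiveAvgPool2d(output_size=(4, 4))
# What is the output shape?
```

Input: (4, 608, 6, 6) -> Output: (4, 608, 4, 4)

Answer: (4, 608, 4, 4)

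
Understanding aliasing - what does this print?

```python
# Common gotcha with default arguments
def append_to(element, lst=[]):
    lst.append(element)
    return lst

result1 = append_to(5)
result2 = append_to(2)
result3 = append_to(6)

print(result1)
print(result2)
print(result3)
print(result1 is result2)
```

Key concept: mutable default argument gotcha.
Step by step:
`result1 = append_to(5)` → result1 = [5]
`result2 = append_to(2)` → result1 = [5, 2] (same object as result2); result2 = [5, 2] (same object as result1)
`result3 = append_to(6)` → result1 = [5, 2, 6] (same object as result2, result3); result2 = [5, 2, 6] (same object as result1, result3); result3 = [5, 2, 6] (same object as result1, result2)
`print(result1)` → prints [5, 2, 6]
`print(result2)` → prints [5, 2, 6]
`print(result3)` → prints [5, 2, 6]
`print(result1 is result2)` → prints True

Answer:
[5, 2, 6]
[5, 2, 6]
[5, 2, 6]
True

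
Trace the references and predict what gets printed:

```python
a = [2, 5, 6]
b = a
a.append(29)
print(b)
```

Key concept: basic list aliasing.
Step by step:
`a = [2, 5, 6]` → a = [2, 5, 6]
`b = a` → b = [2, 5, 6] (same object as a)
`a.append(29)` → a = [2, 5, 6, 29] (same object as b); b = [2, 5, 6, 29] (same object as a)
`print(b)` → prints [2, 5, 6, 29]

Answer: [2, 5, 6, 29]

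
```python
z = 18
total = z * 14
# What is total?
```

Trace:
`z = 18` → z = 18
`total = z * 14` → total = 252
So total = 252

Answer: 252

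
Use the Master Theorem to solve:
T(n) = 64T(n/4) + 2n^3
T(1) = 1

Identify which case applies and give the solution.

a=64, b=4, f(n)=2n^3. log_4(64) = 3. Since c=3 = 3, Case 2 applies: T(n) = Θ(n^log_b(a) · log n) = O(n^3 log n).

Answer: O(n^3 log n) - Case 2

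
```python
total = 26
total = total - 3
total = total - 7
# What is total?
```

Trace:
`total = 26` → total = 26
`total = total - 3` → total = 23
`total = total - 7` → total = 16
So total = 16

Answer: 16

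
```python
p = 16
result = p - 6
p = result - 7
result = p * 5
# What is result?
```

Trace:
`p = 16` → p = 16
`result = p - 6` → result = 10
`p = result - 7` → p = 3
`result = p * 5` → result = 15
So result = 15

Answer: 15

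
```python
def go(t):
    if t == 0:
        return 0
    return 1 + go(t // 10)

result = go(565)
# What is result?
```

Count of digits of 565: 3

Answer: 3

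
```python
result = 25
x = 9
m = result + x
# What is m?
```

Trace:
`result = 25` → result = 25
`x = 9` → x = 9
`m = result + x` → m = 34
So m = 34

Answer: 34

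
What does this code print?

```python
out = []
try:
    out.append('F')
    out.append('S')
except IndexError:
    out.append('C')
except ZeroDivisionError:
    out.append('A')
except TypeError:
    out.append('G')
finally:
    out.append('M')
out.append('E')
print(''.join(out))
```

Execution trace: 'F' (try body) → 'S' (try body, no exception) → 'M' (finally) → 'E' (after the try/except). Output: FSME

Answer: FSME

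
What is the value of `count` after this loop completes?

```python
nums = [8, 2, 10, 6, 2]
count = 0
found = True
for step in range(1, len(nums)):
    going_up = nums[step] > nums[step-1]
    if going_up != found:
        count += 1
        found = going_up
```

Count direction changes in [8, 2, 10, 6, 2]
`count` takes the values: 0 → 1 → 2 → 3

Answer: 3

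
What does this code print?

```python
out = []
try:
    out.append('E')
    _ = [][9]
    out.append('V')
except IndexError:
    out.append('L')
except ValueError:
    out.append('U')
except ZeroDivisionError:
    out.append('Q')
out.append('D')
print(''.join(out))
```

Execution trace: 'E' (try body) → 'L' (except IndexError) → 'D' (after the try/except). Output: ELD

Answer: ELD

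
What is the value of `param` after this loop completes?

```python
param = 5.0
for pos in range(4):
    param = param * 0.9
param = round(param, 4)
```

Exponential decay: 5.0 * 0.9^4
`param` takes the values: 5.0 → 4.5 → 4.05 → 3.645 → 3.2805

Answer: 3.2805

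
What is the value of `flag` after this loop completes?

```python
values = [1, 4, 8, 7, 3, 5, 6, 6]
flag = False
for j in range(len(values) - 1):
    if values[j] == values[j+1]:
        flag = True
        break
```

Check consecutive duplicates in [1, 4, 8, 7, 3, 5, 6, 6]
`flag` takes the values: False → True

Answer: True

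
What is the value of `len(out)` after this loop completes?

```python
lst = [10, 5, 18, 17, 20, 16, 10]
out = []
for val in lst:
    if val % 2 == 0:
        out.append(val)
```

Count even numbers in [10, 5, 18, 17, 20, 16, 10]
`out` takes the values: [] → [10] → [10, 18] → [10, 18, 20] → [10, 18, 20, 16] → [10, 18, 20, 16, 10]
So `len(out)` = 5

Answer: 5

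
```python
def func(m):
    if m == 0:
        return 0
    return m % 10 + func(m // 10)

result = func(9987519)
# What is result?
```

Sum of digits of 9987519: 9 + 1 + 5 + 7 + 8 + 9 + 9 = 48

Answer: 48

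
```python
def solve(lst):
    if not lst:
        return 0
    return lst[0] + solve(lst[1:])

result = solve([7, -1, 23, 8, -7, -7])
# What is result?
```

7 + (-1) + 23 + 8 + (-7) + (-7) + 0 = 23

Answer: 23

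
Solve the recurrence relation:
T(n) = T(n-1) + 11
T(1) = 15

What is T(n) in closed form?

Unrolling: T(n) = T(1) + 11·(n-1) = 15 + 11(n-1) = 11n + 4.

Answer: T(n) = 11n + 4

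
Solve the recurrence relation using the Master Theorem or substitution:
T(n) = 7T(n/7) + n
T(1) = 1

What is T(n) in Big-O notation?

By Master Theorem: a=7, b=7, f(n)=n. Since log_7(7) = 1 and f(n) = Θ(n^1), Case 2 applies. T(n) = O(n log n).

Answer: O(n log n)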